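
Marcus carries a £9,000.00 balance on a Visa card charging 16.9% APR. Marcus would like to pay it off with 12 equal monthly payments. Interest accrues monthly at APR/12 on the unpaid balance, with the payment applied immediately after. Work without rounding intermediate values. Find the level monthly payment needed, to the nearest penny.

£820.42

Monthly rate r = 16.9%/12 = 1.40833% = 0.0140833.
Level-payment amortization: P = B₀·r / (1 − (1+r)^(−n)) = 9000.00·0.0140833 / (1 − 1.01408^(−12)).
Denominator 1 − (1+r)^(−12) = 0.154494846.
P = 126.75 / 0.154494846 ≈ 820.42.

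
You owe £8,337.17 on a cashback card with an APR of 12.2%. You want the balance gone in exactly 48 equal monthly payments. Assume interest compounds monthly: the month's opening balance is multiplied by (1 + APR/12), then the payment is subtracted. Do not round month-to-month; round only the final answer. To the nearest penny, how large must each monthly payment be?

£220.37

Monthly rate r = 12.2%/12 = 1.01667% = 0.0101667.
Level-payment amortization: P = B₀·r / (1 − (1+r)^(−n)) = 8337.17·0.0101667 / (1 − 1.01017^(−48)).
Denominator 1 − (1+r)^(−48) = 0.384632741.
P = 84.7612 / 0.384632741 ≈ 220.37.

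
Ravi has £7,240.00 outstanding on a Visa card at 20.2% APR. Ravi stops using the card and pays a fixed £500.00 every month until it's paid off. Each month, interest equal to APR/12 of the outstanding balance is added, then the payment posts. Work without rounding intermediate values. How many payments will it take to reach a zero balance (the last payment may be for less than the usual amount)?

17 months

Monthly rate r = 20.2%/12 = 1.68333% = 0.0168333.
Recurrence: B ← B·(1+r) − £500.00.
Month 1: interest £121.87; balance after payment £6,861.87.
Month 2: interest £115.51; balance after payment £6,477.38.
Closed form: n = −ln(1 − rB₀/P)/ln(1+r) = −ln(0.75625)/ln(1.01683) ≈ 16.736, so the balance reaches zero during payment 17.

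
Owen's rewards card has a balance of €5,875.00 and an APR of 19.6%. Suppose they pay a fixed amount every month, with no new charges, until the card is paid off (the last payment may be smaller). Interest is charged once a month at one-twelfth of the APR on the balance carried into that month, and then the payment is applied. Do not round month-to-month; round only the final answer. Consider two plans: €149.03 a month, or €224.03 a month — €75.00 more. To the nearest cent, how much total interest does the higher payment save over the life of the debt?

€1,764.99

Monthly rate r = 19.6%/12 = 1.63333% = 0.0163333.
At €149.03/mo: n = ⌈−ln(1 − rB₀/P)/ln(1+r)⌉ = 64 payments (last €108.94); total interest = total paid − €5,875.00 = €3,622.83.
At €224.03/mo: 35 payments (last €115.82); total interest €1,857.84.
Interest saved = €3,622.83 − €1,857.84 = €1,764.99.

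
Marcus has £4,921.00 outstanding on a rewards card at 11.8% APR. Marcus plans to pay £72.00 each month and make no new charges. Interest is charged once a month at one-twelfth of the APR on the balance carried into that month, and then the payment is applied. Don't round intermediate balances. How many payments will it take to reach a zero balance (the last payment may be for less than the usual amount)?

Monthly rate r = 11.8%/12 = 0.983333% = 0.00983333.
Recurrence: B ← B·(1+r) − £72.00.
Month 1: interest £48.39; balance after payment £4,897.39.
Month 2: interest £48.16; balance after payment £4,873.55.
Closed form: n = −ln(1 − rB₀/P)/ln(1+r) = −ln(0.32792)/ln(1.00983) ≈ 113.945, so the balance reaches zero during payment 114.

114 payments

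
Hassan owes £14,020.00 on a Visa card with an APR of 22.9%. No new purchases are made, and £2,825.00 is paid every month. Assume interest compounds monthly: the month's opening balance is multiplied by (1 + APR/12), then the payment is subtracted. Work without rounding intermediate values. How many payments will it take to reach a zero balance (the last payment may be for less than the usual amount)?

6 months

Monthly rate r = 22.9%/12 = 1.90833% = 0.0190833.
Recurrence: B ← B·(1+r) − £2,825.00.
Month 1: interest £267.55; balance after payment £11,462.55.
Month 2: interest £218.74; balance after payment £8,856.29.
Month 3: interest £169.01; balance after payment £6,200.30.
Month 4: interest £118.32; balance after payment £3,493.62.
Month 5: interest £66.67; balance after payment £735.29.
Month 6: interest £14.03; balance after payment £0.00.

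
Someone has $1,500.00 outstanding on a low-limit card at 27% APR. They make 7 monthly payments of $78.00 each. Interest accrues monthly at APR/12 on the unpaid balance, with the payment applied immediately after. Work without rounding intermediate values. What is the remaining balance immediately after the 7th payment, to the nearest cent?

Monthly rate r = 27%/12 = 2.25% = 0.0225.
Each month: B ← B·(1+r) − $78.00.
Month 1: interest $33.75; balance after payment $1,455.75.
Month 2: interest $32.75; balance after payment $1,410.50.
Month 3: interest $31.74; balance after payment $1,364.24.
Month 4: interest $30.70; balance after payment $1,316.94.
Month 5: interest $29.63; balance after payment $1,268.57.
Month 6: interest $28.54; balance after payment $1,219.11.
Month 7: interest $27.43; balance after payment $1,168.54.

$1,168.54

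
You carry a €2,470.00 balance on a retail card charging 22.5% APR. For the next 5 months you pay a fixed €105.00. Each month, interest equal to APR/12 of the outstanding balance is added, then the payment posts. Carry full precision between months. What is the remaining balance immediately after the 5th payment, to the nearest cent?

Monthly rate r = 22.5%/12 = 1.875% = 0.01875.
Each month: B ← B·(1+r) − €105.00.
Month 1: interest €46.31; balance after payment €2,411.31.
Month 2: interest €45.21; balance after payment €2,351.52.
Month 3: interest €44.09; balance after payment €2,290.62.
Month 4: interest €42.95; balance after payment €2,228.56.
Month 5: interest €41.79; balance after payment €2,165.35.

€2,165.35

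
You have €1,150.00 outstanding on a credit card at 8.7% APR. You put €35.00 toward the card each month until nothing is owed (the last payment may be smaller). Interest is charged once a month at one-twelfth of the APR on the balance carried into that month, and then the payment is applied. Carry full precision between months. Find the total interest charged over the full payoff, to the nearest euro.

€168

Monthly rate r = 8.7%/12 = 0.725% = 0.00725.
Payoff takes n = ⌈−ln(1 − rB₀/P)/ln(1+r)⌉ = ⌈37.666⌉ = 38 payments; the last is €23.32.
Total paid = 37·€35.00 + €23.32 = €1,318.32.
Total interest = total paid − principal = €1,318.32 − €1,150.00 = €168.32.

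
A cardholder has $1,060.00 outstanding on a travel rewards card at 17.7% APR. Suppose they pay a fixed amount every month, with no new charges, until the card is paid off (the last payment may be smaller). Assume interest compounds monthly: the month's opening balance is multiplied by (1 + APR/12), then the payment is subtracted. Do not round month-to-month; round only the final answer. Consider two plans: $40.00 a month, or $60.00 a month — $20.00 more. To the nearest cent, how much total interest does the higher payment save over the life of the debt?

Monthly rate r = 17.7%/12 = 1.475% = 0.01475.
At $40.00/mo: n = ⌈−ln(1 − rB₀/P)/ln(1+r)⌉ = 34 payments (last $34.28); total interest = total paid − $1,060.00 = $294.28.
At $60.00/mo: 21 payments (last $37.18); total interest $177.18.
Interest saved = $294.28 − $177.18 = $117.10.

$117.10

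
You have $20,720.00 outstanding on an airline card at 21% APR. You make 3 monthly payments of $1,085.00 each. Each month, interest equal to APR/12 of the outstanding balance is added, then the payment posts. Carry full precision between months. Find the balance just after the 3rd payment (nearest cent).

Monthly rate r = 21%/12 = 1.75% = 0.0175.
Each month: B ← B·(1+r) − $1,085.00.
Month 1: interest $362.60; balance after payment $19,997.60.
Month 2: interest $349.96; balance after payment $19,262.56.
Month 3: interest $337.09; balance after payment $18,514.65.

$18,514.65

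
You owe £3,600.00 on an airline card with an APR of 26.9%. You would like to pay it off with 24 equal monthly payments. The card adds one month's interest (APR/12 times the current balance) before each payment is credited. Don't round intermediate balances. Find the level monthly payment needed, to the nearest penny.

Monthly rate r = 26.9%/12 = 2.24167% = 0.0224167.
Level-payment amortization: P = B₀·r / (1 − (1+r)^(−n)) = 3600.00·0.0224167 / (1 − 1.02242^(−24)).
Denominator 1 − (1+r)^(−24) = 0.412605454.
P = 80.7 / 0.412605454 ≈ 195.59.

£195.59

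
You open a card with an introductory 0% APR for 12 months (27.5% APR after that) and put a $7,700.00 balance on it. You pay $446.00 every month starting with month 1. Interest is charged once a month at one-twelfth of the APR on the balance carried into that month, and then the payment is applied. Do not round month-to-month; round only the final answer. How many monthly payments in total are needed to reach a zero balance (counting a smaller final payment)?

Promo months 1–12 at r₀ = 0%/12 = 0; months 13+ at r₁ = 27.5%/12 = 0.0229167.
After month 12 (no interest yet): B = $7,700.00 − 12·$446.00 = $2,348.00.
Then at r₁ with $446.00/mo: n₂ = −ln(1 − r₁·B/P)/ln(1+r₁) ≈ 5.67 → 6 more payments.

18 payments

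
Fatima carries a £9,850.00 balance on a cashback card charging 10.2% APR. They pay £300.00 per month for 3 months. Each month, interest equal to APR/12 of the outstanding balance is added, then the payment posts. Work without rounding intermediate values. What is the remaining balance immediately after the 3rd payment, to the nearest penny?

Monthly rate r = 10.2%/12 = 0.85% = 0.0085.
Each month: B ← B·(1+r) − £300.00.
Month 1: interest £83.72; balance after payment £9,633.73.
Month 2: interest £81.89; balance after payment £9,415.61.
Month 3: interest £80.03; balance after payment £9,195.64.

£9,195.64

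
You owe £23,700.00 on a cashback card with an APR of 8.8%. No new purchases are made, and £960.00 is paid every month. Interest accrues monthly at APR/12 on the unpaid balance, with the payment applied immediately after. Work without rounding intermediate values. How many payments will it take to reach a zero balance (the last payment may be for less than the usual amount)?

Monthly rate r = 8.8%/12 = 0.733333% = 0.00733333.
Recurrence: B ← B·(1+r) − £960.00.
Month 1: interest £173.80; balance after payment £22,913.80.
Month 2: interest £168.03; balance after payment £22,121.83.
Closed form: n = −ln(1 − rB₀/P)/ln(1+r) = −ln(0.81896)/ln(1.00733) ≈ 27.335, so the balance reaches zero during payment 28.

28 months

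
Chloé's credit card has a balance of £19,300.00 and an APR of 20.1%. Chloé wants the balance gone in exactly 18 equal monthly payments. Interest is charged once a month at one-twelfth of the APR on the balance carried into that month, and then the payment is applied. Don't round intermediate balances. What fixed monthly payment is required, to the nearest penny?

Monthly rate r = 20.1%/12 = 1.675% = 0.01675.
Level-payment amortization: P = B₀·r / (1 − (1+r)^(−n)) = 19300.00·0.01675 / (1 − 1.01675^(−18)).
Denominator 1 − (1+r)^(−18) = 0.258442655.
P = 323.275 / 0.258442655 ≈ 1250.86.

£1,250.86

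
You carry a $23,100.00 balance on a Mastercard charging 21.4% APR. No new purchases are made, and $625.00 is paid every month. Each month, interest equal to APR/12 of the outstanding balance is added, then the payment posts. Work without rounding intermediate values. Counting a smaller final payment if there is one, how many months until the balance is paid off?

Monthly rate r = 21.4%/12 = 1.78333% = 0.0178333.
Recurrence: B ← B·(1+r) − $625.00.
Month 1: interest $411.95; balance after payment $22,886.95.
Month 2: interest $408.15; balance after payment $22,670.10.
Closed form: n = −ln(1 − rB₀/P)/ln(1+r) = −ln(0.34088)/ln(1.01783) ≈ 60.886, so the balance reaches zero during payment 61.

61 payments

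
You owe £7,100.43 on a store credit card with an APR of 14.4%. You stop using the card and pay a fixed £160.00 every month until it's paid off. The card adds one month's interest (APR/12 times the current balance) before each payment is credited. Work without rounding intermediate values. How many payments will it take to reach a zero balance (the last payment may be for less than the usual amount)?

64 months

Monthly rate r = 14.4%/12 = 1.2% = 0.012.
Recurrence: B ← B·(1+r) − £160.00.
Month 1: interest £85.21; balance after payment £7,025.64.
Month 2: interest £84.31; balance after payment £6,949.94.
Closed form: n = −ln(1 − rB₀/P)/ln(1+r) = −ln(0.46747)/ln(1.012) ≈ 63.748, so the balance reaches zero during payment 64.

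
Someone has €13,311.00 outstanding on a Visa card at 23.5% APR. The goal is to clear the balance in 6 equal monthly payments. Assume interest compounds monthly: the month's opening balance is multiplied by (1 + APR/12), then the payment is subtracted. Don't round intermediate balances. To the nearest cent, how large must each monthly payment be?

€2,373.02

Monthly rate r = 23.5%/12 = 1.95833% = 0.0195833.
Level-payment amortization: P = B₀·r / (1 − (1+r)^(−n)) = 13311.00·0.0195833 / (1 − 1.01958^(−6)).
Denominator 1 − (1+r)^(−6) = 0.109849102.
P = 260.674 / 0.109849102 ≈ 2373.02.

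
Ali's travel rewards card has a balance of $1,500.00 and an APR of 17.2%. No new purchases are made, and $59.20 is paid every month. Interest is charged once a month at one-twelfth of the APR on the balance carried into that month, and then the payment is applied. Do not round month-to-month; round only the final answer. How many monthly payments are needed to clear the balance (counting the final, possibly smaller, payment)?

32 months

Monthly rate r = 17.2%/12 = 1.43333% = 0.0143333.
Recurrence: B ← B·(1+r) − $59.20.
Month 1: interest $21.50; balance after payment $1,462.30.
Month 2: interest $20.96; balance after payment $1,424.06.
Closed form: n = −ln(1 − rB₀/P)/ln(1+r) = −ln(0.63682)/ln(1.01433) ≈ 31.708, so the balance reaches zero during payment 32.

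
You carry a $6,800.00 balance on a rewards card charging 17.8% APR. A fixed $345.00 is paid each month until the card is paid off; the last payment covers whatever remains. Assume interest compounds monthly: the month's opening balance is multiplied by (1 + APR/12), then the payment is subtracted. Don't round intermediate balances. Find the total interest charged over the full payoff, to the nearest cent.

$1,303.60

Monthly rate r = 17.8%/12 = 1.48333% = 0.0148333.
Payoff takes n = ⌈−ln(1 − rB₀/P)/ln(1+r)⌉ = ⌈23.487⌉ = 24 payments; the last is $168.60.
Total paid = 23·$345.00 + $168.60 = $8,103.60.
Total interest = total paid − principal = $8,103.60 − $6,800.00 = $1,303.60.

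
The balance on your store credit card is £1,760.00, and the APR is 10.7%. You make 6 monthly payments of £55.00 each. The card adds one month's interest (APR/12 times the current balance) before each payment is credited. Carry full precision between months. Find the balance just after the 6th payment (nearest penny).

Monthly rate r = 10.7%/12 = 0.891667% = 0.00891667.
Each month: B ← B·(1+r) − £55.00.
Month 1: interest £15.69; balance after payment £1,720.69.
Month 2: interest £15.34; balance after payment £1,681.04.
Month 3: interest £14.99; balance after payment £1,641.03.
Month 4: interest £14.63; balance after payment £1,600.66.
Month 5: interest £14.27; balance after payment £1,559.93.
Month 6: interest £13.91; balance after payment £1,518.84.

£1,518.84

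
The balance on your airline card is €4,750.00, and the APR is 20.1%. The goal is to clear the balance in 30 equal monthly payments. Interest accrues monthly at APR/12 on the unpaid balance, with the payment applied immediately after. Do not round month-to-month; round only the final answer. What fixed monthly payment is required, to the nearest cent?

Monthly rate r = 20.1%/12 = 1.675% = 0.01675.
Level-payment amortization: P = B₀·r / (1 − (1+r)^(−n)) = 4750.00·0.01675 / (1 − 1.01675^(−30)).
Denominator 1 − (1+r)^(−30) = 0.392460432.
P = 79.5625 / 0.392460432 ≈ 202.73.

€202.73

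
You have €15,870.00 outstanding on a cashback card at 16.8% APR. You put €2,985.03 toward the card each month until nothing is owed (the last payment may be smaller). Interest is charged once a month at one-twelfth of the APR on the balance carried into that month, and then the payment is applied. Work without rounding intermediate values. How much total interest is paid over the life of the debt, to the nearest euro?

Monthly rate r = 16.8%/12 = 1.4% = 0.014.
Payoff takes n = ⌈−ln(1 − rB₀/P)/ln(1+r)⌉ = ⌈5.563⌉ = 6 payments; the last is €1,686.79.
Total paid = 5·€2,985.03 + €1,686.79 = €16,611.94.
Total interest = total paid − principal = €16,611.94 − €15,870.00 = €741.94.

€742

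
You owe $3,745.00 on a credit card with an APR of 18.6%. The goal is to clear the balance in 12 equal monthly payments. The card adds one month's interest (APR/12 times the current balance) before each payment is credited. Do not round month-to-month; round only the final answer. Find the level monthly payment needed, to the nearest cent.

$344.41

Monthly rate r = 18.6%/12 = 1.55% = 0.0155.
Level-payment amortization: P = B₀·r / (1 − (1+r)^(−n)) = 3745.00·0.0155 / (1 − 1.0155^(−12)).
Denominator 1 − (1+r)^(−12) = 0.168540945.
P = 58.0475 / 0.168540945 ≈ 344.41.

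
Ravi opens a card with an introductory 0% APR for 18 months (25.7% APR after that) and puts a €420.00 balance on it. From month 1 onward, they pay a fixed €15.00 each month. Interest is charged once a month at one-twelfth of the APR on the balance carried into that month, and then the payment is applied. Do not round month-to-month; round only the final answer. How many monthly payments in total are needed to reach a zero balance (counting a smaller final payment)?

Promo months 1–18 at r₀ = 0%/12 = 0; months 19+ at r₁ = 25.7%/12 = 0.0214167.
After month 18 (no interest yet): B = €420.00 − 18·€15.00 = €150.00.
Then at r₁ with €15.00/mo: n₂ = −ln(1 − r₁·B/P)/ln(1+r₁) ≈ 11.37 → 12 more payments.

30 months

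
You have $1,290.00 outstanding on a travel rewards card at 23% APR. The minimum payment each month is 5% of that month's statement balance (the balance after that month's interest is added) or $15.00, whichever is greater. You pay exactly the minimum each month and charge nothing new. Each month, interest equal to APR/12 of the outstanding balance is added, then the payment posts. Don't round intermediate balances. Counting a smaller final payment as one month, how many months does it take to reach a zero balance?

Monthly rate r = 23%/12 = 1.91667% = 0.0191667.
While 5% of the post-interest balance exceeds $15.00, each month B ← (B·(1+r))·(1 − 0.05), i.e. B shrinks by the factor (1+r)·0.95 = 0.96821.
This holds for months 1–46. Entering month 47 the balance is $291.85; 5% of the post-interest balance is now below $15.00, so the flat $15.00 minimum applies from here.
From month 47 a fixed $15.00 at rate r clears $291.85 in 25 more payments. Total: 46 + 25 = 71 months.

71 months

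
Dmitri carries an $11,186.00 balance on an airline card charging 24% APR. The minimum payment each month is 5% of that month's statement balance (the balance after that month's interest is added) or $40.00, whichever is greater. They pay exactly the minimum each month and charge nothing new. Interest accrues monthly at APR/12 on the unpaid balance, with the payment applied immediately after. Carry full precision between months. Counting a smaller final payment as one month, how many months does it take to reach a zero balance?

Monthly rate r = 24%/12 = 2% = 0.02.
While 5% of the post-interest balance exceeds $40.00, each month B ← (B·(1+r))·(1 − 0.05), i.e. B shrinks by the factor (1+r)·0.95 = 0.969.
This holds for months 1–85. Entering month 86 the balance is $769.48; 5% of the post-interest balance is now below $40.00, so the flat $40.00 minimum applies from here.
From month 86 a fixed $40.00 at rate r clears $769.48 in 25 more payments. Total: 85 + 25 = 110 months.

110 months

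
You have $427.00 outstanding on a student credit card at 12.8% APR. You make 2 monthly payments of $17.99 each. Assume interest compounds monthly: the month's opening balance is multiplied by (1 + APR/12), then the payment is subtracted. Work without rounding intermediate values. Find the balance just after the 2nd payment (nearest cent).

$399.99

Monthly rate r = 12.8%/12 = 1.06667% = 0.0106667.
Each month: B ← B·(1+r) − $17.99.
Month 1: interest $4.55; balance after payment $413.56.
Month 2: interest $4.41; balance after payment $399.99.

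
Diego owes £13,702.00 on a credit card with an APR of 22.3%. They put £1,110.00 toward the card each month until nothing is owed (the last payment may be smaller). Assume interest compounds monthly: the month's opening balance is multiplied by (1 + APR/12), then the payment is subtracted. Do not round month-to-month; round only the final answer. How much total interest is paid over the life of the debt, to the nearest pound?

£2,008

Monthly rate r = 22.3%/12 = 1.85833% = 0.0185833.
Payoff takes n = ⌈−ln(1 − rB₀/P)/ln(1+r)⌉ = ⌈14.152⌉ = 15 payments; the last is £170.18.
Total paid = 14·£1,110.00 + £170.18 = £15,710.18.
Total interest = total paid − principal = £15,710.18 − £13,702.00 = £2,008.18.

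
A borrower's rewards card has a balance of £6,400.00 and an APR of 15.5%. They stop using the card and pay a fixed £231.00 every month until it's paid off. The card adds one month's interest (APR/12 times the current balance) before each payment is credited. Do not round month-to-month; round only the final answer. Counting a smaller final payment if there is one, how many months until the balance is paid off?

35 payments

Monthly rate r = 15.5%/12 = 1.29167% = 0.0129167.
Recurrence: B ← B·(1+r) − £231.00.
Month 1: interest £82.67; balance after payment £6,251.67.
Month 2: interest £80.75; balance after payment £6,101.42.
Closed form: n = −ln(1 − rB₀/P)/ln(1+r) = −ln(0.64214)/ln(1.01292) ≈ 34.514, so the balance reaches zero during payment 35.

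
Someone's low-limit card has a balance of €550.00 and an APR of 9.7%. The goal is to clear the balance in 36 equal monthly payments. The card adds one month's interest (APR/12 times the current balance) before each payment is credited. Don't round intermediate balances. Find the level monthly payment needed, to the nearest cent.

Monthly rate r = 9.7%/12 = 0.808333% = 0.00808333.
Level-payment amortization: P = B₀·r / (1 − (1+r)^(−n)) = 550.00·0.00808333 / (1 − 1.00808^(−36)).
Denominator 1 − (1+r)^(−36) = 0.251609348.
P = 4.44583 / 0.251609348 ≈ 17.67.

€17.67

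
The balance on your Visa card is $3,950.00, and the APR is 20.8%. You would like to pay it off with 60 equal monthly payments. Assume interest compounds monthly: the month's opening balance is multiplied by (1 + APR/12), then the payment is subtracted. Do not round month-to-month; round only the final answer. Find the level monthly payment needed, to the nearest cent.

Monthly rate r = 20.8%/12 = 1.73333% = 0.0173333.
Level-payment amortization: P = B₀·r / (1 − (1+r)^(−n)) = 3950.00·0.0173333 / (1 − 1.01733^(−60)).
Denominator 1 − (1+r)^(−60) = 0.643381781.
P = 68.4667 / 0.643381781 ≈ 106.42.

$106.42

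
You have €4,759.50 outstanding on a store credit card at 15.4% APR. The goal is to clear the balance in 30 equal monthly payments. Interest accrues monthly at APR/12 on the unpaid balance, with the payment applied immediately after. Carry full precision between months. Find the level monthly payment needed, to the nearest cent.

€192.15

Monthly rate r = 15.4%/12 = 1.28333% = 0.0128333.
Level-payment amortization: P = B₀·r / (1 − (1+r)^(−n)) = 4759.50·0.0128333 / (1 − 1.01283^(−30)).
Denominator 1 − (1+r)^(−30) = 0.317880569.
P = 61.0802 / 0.317880569 ≈ 192.15.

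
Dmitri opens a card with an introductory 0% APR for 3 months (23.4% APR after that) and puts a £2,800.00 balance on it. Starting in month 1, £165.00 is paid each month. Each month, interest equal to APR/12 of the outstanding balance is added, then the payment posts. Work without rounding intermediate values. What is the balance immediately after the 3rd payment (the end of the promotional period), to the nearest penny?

£2,305.00

Promo months 1–3 at r₀ = 0%/12 = 0; months 4+ at r₁ = 23.4%/12 = 0.0195.
After month 3 (no interest yet): B = £2,800.00 − 3·£165.00 = £2,305.00.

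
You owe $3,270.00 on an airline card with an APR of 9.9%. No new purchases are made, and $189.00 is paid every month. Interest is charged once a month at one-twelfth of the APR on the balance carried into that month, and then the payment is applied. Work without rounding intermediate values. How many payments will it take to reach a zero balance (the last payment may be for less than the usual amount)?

19 payments

Monthly rate r = 9.9%/12 = 0.825% = 0.00825.
Recurrence: B ← B·(1+r) − $189.00.
Month 1: interest $26.98; balance after payment $3,107.98.
Month 2: interest $25.64; balance after payment $2,944.62.
Closed form: n = −ln(1 − rB₀/P)/ln(1+r) = −ln(0.85726)/ln(1.00825) ≈ 18.745, so the balance reaches zero during payment 19.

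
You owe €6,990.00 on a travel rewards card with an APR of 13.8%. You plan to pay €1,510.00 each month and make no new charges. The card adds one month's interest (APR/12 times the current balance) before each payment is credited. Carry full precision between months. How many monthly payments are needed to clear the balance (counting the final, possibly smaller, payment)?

5 months

Monthly rate r = 13.8%/12 = 1.15% = 0.0115.
Recurrence: B ← B·(1+r) − €1,510.00.
Month 1: interest €80.39; balance after payment €5,560.39.
Month 2: interest €63.94; balance after payment €4,114.33.
Month 3: interest €47.31; balance after payment €2,651.64.
Month 4: interest €30.49; balance after payment €1,172.14.
Month 5: interest €13.48; balance after payment €0.00.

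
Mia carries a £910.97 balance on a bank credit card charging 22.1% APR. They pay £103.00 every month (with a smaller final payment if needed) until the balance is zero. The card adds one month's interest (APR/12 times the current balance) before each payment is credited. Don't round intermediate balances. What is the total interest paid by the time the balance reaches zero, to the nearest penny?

Monthly rate r = 22.1%/12 = 1.84167% = 0.0184167.
Payoff takes n = ⌈−ln(1 − rB₀/P)/ln(1+r)⌉ = ⌈9.743⌉ = 10 payments; the last is £76.66.
Total paid = 9·£103.00 + £76.66 = £1,003.66.
Total interest = total paid − principal = £1,003.66 − £910.97 = £92.69.

£92.69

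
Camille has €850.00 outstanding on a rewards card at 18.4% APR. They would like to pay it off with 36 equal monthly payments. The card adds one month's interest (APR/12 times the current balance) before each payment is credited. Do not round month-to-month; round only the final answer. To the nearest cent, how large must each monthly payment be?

€30.90

Monthly rate r = 18.4%/12 = 1.53333% = 0.0153333.
Level-payment amortization: P = B₀·r / (1 − (1+r)^(−n)) = 850.00·0.0153333 / (1 − 1.01533^(−36)).
Denominator 1 − (1+r)^(−36) = 0.42178573.
P = 13.0333 / 0.42178573 ≈ 30.90.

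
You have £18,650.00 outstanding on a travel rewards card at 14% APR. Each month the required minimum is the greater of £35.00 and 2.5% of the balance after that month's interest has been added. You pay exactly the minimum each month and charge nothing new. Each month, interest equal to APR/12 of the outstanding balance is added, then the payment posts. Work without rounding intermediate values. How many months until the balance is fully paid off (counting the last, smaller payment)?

Monthly rate r = 14%/12 = 1.16667% = 0.0116667.
While 2.5% of the post-interest balance exceeds £35.00, each month B ← (B·(1+r))·(1 − 0.025), i.e. B shrinks by the factor (1+r)·0.975 = 0.98638.
This holds for months 1–190. Entering month 191 the balance is £1,376.16; 2.5% of the post-interest balance is now below £35.00, so the flat £35.00 minimum applies from here.
From month 191 a fixed £35.00 at rate r clears £1,376.16 in 53 more payments. Total: 190 + 53 = 243 months.

243 months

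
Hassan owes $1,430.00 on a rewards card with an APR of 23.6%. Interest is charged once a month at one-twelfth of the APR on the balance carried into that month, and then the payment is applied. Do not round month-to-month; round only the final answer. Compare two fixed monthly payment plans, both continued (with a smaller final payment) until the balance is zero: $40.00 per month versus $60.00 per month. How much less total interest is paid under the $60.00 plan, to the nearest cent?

$545.44

Monthly rate r = 23.6%/12 = 1.96667% = 0.0196667.
At $40.00/mo: n = ⌈−ln(1 − rB₀/P)/ln(1+r)⌉ = 63 payments (last $14.07); total interest = total paid − $1,430.00 = $1,064.07.
At $60.00/mo: 33 payments (last $28.63); total interest $518.63.
Interest saved = $1,064.07 − $518.63 = $545.44.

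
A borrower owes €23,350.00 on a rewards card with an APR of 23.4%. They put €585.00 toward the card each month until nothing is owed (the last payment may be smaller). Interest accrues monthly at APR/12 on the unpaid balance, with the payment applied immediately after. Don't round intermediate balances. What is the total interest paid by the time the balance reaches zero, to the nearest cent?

Monthly rate r = 23.4%/12 = 1.95% = 0.0195.
Payoff takes n = ⌈−ln(1 − rB₀/P)/ln(1+r)⌉ = ⌈78.011⌉ = 79 payments; the last is €6.74.
Total paid = 78·€585.00 + €6.74 = €45,636.74.
Total interest = total paid − principal = €45,636.74 − €23,350.00 = €22,286.74.

€22,286.74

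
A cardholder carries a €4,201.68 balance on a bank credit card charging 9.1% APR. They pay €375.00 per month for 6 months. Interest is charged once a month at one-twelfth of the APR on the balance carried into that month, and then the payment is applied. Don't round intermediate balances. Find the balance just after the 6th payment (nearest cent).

€2,103.43

Monthly rate r = 9.1%/12 = 0.758333% = 0.00758333.
Each month: B ← B·(1+r) − €375.00.
Month 1: interest €31.86; balance after payment €3,858.54.
Month 2: interest €29.26; balance after payment €3,512.80.
Month 3: interest €26.64; balance after payment €3,164.44.
Month 4: interest €24.00; balance after payment €2,813.44.
Month 5: interest €21.34; balance after payment €2,459.77.
Month 6: interest €18.65; balance after payment €2,103.43.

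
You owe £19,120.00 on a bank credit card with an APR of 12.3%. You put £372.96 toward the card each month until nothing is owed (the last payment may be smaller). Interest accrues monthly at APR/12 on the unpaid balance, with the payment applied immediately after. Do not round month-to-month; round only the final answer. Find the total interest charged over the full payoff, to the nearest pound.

£8,143

Monthly rate r = 12.3%/12 = 1.025% = 0.01025.
Payoff takes n = ⌈−ln(1 − rB₀/P)/ln(1+r)⌉ = ⌈73.097⌉ = 74 payments; the last is £36.49.
Total paid = 73·£372.96 + £36.49 = £27,262.57.
Total interest = total paid − principal = £27,262.57 − £19,120.00 = £8,142.57.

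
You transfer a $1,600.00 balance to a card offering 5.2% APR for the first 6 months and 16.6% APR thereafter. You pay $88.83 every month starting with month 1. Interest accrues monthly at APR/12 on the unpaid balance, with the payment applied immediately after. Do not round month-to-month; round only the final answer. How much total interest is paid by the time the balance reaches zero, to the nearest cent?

$151.98

Promo months 1–6 at r₀ = 5.2%/12 = 0.00433333; months 7+ at r₁ = 16.6%/12 = 0.0138333.
After month 6: iterate B ← B·(1+r₀) − $88.83 for 6 months → $1,103.27.
Then at r₁ with $88.83/mo: n₂ = −ln(1 − r₁·B/P)/ln(1+r₁) ≈ 13.72 → 14 more payments.
Total paid = 19·$88.83 + $64.21 = $1,751.98; interest = $1,751.98 − $1,600.00 = $151.98.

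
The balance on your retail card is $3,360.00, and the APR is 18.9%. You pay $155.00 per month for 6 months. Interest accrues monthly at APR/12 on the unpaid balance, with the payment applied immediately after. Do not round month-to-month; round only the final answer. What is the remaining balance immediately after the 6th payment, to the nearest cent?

$2,722.89

Monthly rate r = 18.9%/12 = 1.575% = 0.01575.
Each month: B ← B·(1+r) − $155.00.
Month 1: interest $52.92; balance after payment $3,257.92.
Month 2: interest $51.31; balance after payment $3,154.23.
Month 3: interest $49.68; balance after payment $3,048.91.
Month 4: interest $48.02; balance after payment $2,941.93.
Month 5: interest $46.34; balance after payment $2,833.27.
Month 6: interest $44.62; balance after payment $2,722.89.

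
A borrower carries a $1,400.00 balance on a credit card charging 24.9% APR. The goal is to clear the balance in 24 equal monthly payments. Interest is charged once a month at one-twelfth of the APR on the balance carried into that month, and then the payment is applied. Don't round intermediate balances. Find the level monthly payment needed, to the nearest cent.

$74.65

Monthly rate r = 24.9%/12 = 2.075% = 0.02075.
Level-payment amortization: P = B₀·r / (1 − (1+r)^(−n)) = 1400.00·0.02075 / (1 − 1.02075^(−24)).
Denominator 1 − (1+r)^(−24) = 0.389149866.
P = 29.05 / 0.389149866 ≈ 74.65.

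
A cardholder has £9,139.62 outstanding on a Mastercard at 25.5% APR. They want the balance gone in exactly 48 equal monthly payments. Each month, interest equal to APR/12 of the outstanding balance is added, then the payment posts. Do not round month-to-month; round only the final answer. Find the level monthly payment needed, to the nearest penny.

£305.60

Monthly rate r = 25.5%/12 = 2.125% = 0.02125.
Level-payment amortization: P = B₀·r / (1 − (1+r)^(−n)) = 9139.62·0.02125 / (1 − 1.02125^(−48)).
Denominator 1 − (1+r)^(−48) = 0.635530944.
P = 194.217 / 0.635530944 ≈ 305.60.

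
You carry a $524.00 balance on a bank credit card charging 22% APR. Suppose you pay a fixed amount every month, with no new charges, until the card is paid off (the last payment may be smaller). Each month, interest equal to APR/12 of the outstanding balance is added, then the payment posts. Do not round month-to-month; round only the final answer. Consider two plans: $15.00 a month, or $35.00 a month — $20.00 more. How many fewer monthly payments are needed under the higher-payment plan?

39 fewer payments

Monthly rate r = 22%/12 = 1.83333% = 0.0183333.
At $15.00/mo: n = ⌈−ln(1 − rB₀/P)/ln(1+r)⌉ = 57 payments (last $4.58); total interest = total paid − $524.00 = $320.58.
At $35.00/mo: 18 payments (last $23.22); total interest $94.22.
Payments saved = 57 − 18 = 39.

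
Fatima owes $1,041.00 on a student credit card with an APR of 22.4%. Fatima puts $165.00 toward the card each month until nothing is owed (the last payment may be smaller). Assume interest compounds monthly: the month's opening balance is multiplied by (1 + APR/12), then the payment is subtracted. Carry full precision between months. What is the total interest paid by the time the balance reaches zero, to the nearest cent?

Monthly rate r = 22.4%/12 = 1.86667% = 0.0186667.
Payoff takes n = ⌈−ln(1 − rB₀/P)/ln(1+r)⌉ = ⌈6.775⌉ = 7 payments; the last is $128.15.
Total paid = 6·$165.00 + $128.15 = $1,118.15.
Total interest = total paid − principal = $1,118.15 − $1,041.00 = $77.15.

$77.15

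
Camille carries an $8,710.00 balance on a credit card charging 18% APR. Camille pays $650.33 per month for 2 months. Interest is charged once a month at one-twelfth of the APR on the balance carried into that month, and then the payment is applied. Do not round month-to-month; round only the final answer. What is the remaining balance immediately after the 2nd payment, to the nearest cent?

$7,662.84

Monthly rate r = 18%/12 = 1.5% = 0.015.
Each month: B ← B·(1+r) − $650.33.
Month 1: interest $130.65; balance after payment $8,190.32.
Month 2: interest $122.85; balance after payment $7,662.84.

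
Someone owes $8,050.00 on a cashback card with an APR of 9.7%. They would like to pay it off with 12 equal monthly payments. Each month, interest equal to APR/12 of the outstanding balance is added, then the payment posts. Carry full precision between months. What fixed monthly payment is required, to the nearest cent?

Monthly rate r = 9.7%/12 = 0.808333% = 0.00808333.
Level-payment amortization: P = B₀·r / (1 − (1+r)^(−n)) = 8050.00·0.00808333 / (1 − 1.00808^(−12)).
Denominator 1 − (1+r)^(−12) = 0.0920900309.
P = 65.0708 / 0.0920900309 ≈ 706.60.

$706.60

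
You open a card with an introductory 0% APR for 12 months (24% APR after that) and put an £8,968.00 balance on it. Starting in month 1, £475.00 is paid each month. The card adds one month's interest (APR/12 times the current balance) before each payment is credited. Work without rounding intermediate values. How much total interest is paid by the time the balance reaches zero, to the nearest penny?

£284.07

Promo months 1–12 at r₀ = 0%/12 = 0; months 13+ at r₁ = 24%/12 = 0.02.
After month 12 (no interest yet): B = £8,968.00 − 12·£475.00 = £3,268.00.
Then at r₁ with £475.00/mo: n₂ = −ln(1 − r₁·B/P)/ln(1+r₁) ≈ 7.48 → 8 more payments.
Total paid = 19·£475.00 + £227.07 = £9,252.07; interest = £9,252.07 − £8,968.00 = £284.07.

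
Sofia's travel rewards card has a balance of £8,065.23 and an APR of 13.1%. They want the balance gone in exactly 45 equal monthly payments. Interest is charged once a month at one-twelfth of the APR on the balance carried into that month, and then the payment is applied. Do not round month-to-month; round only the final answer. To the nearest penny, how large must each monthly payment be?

£227.80

Monthly rate r = 13.1%/12 = 1.09167% = 0.0109167.
Level-payment amortization: P = B₀·r / (1 − (1+r)^(−n)) = 8065.23·0.0109167 / (1 − 1.01092^(−45)).
Denominator 1 − (1+r)^(−45) = 0.386507936.
P = 88.0454 / 0.386507936 ≈ 227.80.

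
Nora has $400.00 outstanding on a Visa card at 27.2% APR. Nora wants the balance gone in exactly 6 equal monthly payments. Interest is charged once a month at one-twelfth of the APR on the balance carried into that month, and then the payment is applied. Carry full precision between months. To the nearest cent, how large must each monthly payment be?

$72.05

Monthly rate r = 27.2%/12 = 2.26667% = 0.0226667.
Level-payment amortization: P = B₀·r / (1 − (1+r)^(−n)) = 400.00·0.0226667 / (1 − 1.02267^(−6)).
Denominator 1 − (1+r)^(−6) = 0.125831009.
P = 9.06667 / 0.125831009 ≈ 72.05.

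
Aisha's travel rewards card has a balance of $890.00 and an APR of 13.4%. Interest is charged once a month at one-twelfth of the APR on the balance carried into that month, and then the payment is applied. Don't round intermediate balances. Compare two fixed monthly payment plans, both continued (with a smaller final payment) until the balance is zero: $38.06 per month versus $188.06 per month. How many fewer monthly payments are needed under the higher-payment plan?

Monthly rate r = 13.4%/12 = 1.11667% = 0.0111667.
At $38.06/mo: n = ⌈−ln(1 − rB₀/P)/ln(1+r)⌉ = 28 payments (last $9.62); total interest = total paid − $890.00 = $147.24.
At $188.06/mo: 5 payments (last $167.34); total interest $29.58.
Payments saved = 28 − 5 = 23.

23 fewer payments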